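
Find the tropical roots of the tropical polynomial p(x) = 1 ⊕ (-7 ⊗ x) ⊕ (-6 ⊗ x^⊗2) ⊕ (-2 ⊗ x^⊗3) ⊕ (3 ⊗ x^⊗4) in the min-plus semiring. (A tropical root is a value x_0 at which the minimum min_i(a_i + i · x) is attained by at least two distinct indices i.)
Roots: {-5, -4, -1, 8}

Each tropical root is a break point of the lower envelope of the lines y = a_i + i · x (there are 5 lines, with slopes 0, 1, ..., 4). Only the lines that attain the minimum somewhere contribute to roots; other lines are dominated. Here the surviving (envelope) indices are i = 4, i = 3, i = 2, i = 1, i = 0.
Intersections between consecutive envelope lines give the roots: for adjacent envelope indices i < j the intersection is x = (a_i − a_j) / (j − i). Reading off the sorted break points: {-5, -4, -1, 8}.
Verification: at each break x_0, at least two indices attain the minimum of min_i(a_i + i · x_0).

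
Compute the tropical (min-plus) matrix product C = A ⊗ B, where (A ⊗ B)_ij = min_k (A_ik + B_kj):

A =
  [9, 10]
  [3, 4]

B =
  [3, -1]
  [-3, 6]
A ⊗ B =
  [7, 8]
  [1, 2]

Apply the min-plus product entry-by-entry:
  C[0][0] = min over k of (A[0][0] + B[0][0] = 9 + 3 = 12, A[0][1] + B[1][0] = 10 + -3 = 7) = 7 (attained at k = 1)
  C[0][1] = min over k of (A[0][0] + B[0][1] = 9 + -1 = 8, A[0][1] + B[1][1] = 10 + 6 = 16) = 8 (attained at k = 0)
  C[1][0] = min over k of (A[1][0] + B[0][0] = 3 + 3 = 6, A[1][1] + B[1][0] = 4 + -3 = 1) = 1 (attained at k = 1)
  C[1][1] = min over k of (A[1][0] + B[0][1] = 3 + -1 = 2, A[1][1] + B[1][1] = 4 + 6 = 10) = 2 (attained at k = 0)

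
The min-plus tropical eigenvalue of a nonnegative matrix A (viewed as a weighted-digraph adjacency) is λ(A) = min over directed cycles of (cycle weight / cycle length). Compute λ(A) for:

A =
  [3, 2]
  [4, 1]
λ(A) = 1

Enumerate directed cycles and compute their means (weight / length). Sample:
  cycle 0 → 0: weight = 3, length = 1, mean = 3/1 ≈ 3.000
  cycle 1 → 1: weight = 1, length = 1, mean = 1/1 ≈ 1.000
  cycle 0 → 1 → 0: weight = 6, length = 2, mean = 6/2 ≈ 3.000
  cycle 1 → 0 → 1: weight = 6, length = 2, mean = 6/2 ≈ 3.000
Minimum mean = 1.000, attained e.g. along the cycle 1 → 1 with weight 1 and length 1. So λ(A) = 1/1 = 1.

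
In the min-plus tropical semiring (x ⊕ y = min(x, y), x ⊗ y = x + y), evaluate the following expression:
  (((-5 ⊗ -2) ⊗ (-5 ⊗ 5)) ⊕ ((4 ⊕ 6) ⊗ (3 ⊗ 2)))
(((-5 ⊗ -2) ⊗ (-5 ⊗ 5)) ⊕ ((4 ⊕ 6) ⊗ (3 ⊗ 2))) = -7

Expand innermost to outermost. Recall ⊕ takes the minimum of its arguments and ⊗ takes their sum. Working out the expression (((-5 ⊗ -2) ⊗ (-5 ⊗ 5)) ⊕ ((4 ⊕ 6) ⊗ (3 ⊗ 2))) gives -7.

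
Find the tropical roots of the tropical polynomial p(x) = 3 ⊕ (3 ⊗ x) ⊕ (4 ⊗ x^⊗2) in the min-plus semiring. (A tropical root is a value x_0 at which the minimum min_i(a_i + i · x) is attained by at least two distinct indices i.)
Roots: {-1, 0}

Each tropical root is a break point of the lower envelope of the lines y = a_i + i · x (there are 3 lines, with slopes 0, 1, ..., 2). Only the lines that attain the minimum somewhere contribute to roots; other lines are dominated. Here the surviving (envelope) indices are i = 2, i = 1, i = 0.
Intersections between consecutive envelope lines give the roots: for adjacent envelope indices i < j the intersection is x = (a_i − a_j) / (j − i). Reading off the sorted break points: {-1, 0}.
Verification: at each break x_0, at least two indices attain the minimum of min_i(a_i + i · x_0).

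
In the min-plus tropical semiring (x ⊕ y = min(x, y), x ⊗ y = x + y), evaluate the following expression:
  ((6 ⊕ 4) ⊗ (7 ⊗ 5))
((6 ⊕ 4) ⊗ (7 ⊗ 5)) = 16

Expand innermost to outermost. Recall ⊕ takes the minimum of its arguments and ⊗ takes their sum. Working out the expression ((6 ⊕ 4) ⊗ (7 ⊗ 5)) gives 16.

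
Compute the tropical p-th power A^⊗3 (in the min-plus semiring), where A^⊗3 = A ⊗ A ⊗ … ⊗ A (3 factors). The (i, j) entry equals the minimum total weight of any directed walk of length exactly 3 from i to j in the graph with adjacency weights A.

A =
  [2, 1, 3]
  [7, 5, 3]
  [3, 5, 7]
A^⊗3 =
  [6, 5, 6]
  [8, 7, 9]
  [7, 6, 7]

Each entry (A^⊗3)_ij equals the minimum over all length-3 walks i = v_0 → v_1 → … → v_3 = j of Σ_t A[v_t][v_{t+1}]. For example, for (i, j) = (0, 2) we minimise over 9 possible intermediate vertex sequences; the minimum is 6, attained along the walk 0 → 0 → 1 → 2.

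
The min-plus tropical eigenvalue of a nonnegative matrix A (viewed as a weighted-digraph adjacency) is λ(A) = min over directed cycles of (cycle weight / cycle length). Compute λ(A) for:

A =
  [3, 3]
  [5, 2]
λ(A) = 2

Enumerate directed cycles and compute their means (weight / length). Sample:
  cycle 0 → 0: weight = 3, length = 1, mean = 3/1 ≈ 3.000
  cycle 1 → 1: weight = 2, length = 1, mean = 2/1 ≈ 2.000
  cycle 0 → 1 → 0: weight = 8, length = 2, mean = 8/2 ≈ 4.000
  cycle 1 → 0 → 1: weight = 8, length = 2, mean = 8/2 ≈ 4.000
Minimum mean = 2.000, attained e.g. along the cycle 1 → 1 with weight 2 and length 1. So λ(A) = 2/1 = 2.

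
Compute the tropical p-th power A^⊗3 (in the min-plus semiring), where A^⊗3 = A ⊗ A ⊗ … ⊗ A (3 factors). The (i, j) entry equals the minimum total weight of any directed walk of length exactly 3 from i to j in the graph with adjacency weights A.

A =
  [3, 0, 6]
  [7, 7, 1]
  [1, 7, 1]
A^⊗3 =
  [2, 6, 2]
  [3, 2, 3]
  [3, 2, 2]

Each entry (A^⊗3)_ij equals the minimum over all length-3 walks i = v_0 → v_1 → … → v_3 = j of Σ_t A[v_t][v_{t+1}]. For example, for (i, j) = (0, 2) we minimise over 9 possible intermediate vertex sequences; the minimum is 2, attained along the walk 0 → 1 → 2 → 2.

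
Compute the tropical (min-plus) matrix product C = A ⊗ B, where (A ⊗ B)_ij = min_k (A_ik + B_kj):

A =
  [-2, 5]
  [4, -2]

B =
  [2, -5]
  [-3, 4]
A ⊗ B =
  [0, -7]
  [-5, -1]

Apply the min-plus product entry-by-entry:
  C[0][0] = min over k of (A[0][0] + B[0][0] = -2 + 2 = 0, A[0][1] + B[1][0] = 5 + -3 = 2) = 0 (attained at k = 0)
  C[0][1] = min over k of (A[0][0] + B[0][1] = -2 + -5 = -7, A[0][1] + B[1][1] = 5 + 4 = 9) = -7 (attained at k = 0)
  C[1][0] = min over k of (A[1][0] + B[0][0] = 4 + 2 = 6, A[1][1] + B[1][0] = -2 + -3 = -5) = -5 (attained at k = 1)
  C[1][1] = min over k of (A[1][0] + B[0][1] = 4 + -5 = -1, A[1][1] + B[1][1] = -2 + 4 = 2) = -1 (attained at k = 0)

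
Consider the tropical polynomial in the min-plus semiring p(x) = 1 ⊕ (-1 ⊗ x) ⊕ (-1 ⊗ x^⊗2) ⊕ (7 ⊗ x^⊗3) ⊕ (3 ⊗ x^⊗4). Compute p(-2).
p(-2) = -5

A tropical monomial a ⊗ x^⊗i evaluates to a + i · x. Evaluating each term at x = -2:
  Term 0 contributes 1 + 0 · -2 = 1
  Term 1 contributes -1 + 1 · -2 = -3
  Term 2 contributes -1 + 2 · -2 = -5
  Term 3 contributes 7 + 3 · -2 = 1
  Term 4 contributes 3 + 4 · -2 = -5
p(-2) = ⊕ of these = min[1, -3, -5, 1, -5] = -5.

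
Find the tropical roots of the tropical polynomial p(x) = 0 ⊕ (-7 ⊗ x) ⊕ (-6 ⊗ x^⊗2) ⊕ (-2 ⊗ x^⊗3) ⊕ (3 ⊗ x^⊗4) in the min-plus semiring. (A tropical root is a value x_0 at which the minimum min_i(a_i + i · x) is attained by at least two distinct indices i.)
Roots: {-5, -4, -1, 7}

Each tropical root is a break point of the lower envelope of the lines y = a_i + i · x (there are 5 lines, with slopes 0, 1, ..., 4). Only the lines that attain the minimum somewhere contribute to roots; other lines are dominated. Here the surviving (envelope) indices are i = 4, i = 3, i = 2, i = 1, i = 0.
Intersections between consecutive envelope lines give the roots: for adjacent envelope indices i < j the intersection is x = (a_i − a_j) / (j − i). Reading off the sorted break points: {-5, -4, -1, 7}.
Verification: at each break x_0, at least two indices attain the minimum of min_i(a_i + i · x_0).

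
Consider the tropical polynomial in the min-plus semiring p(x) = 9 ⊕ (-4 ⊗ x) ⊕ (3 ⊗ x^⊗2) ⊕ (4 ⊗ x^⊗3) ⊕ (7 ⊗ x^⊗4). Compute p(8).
p(8) = 4

A tropical monomial a ⊗ x^⊗i evaluates to a + i · x. Evaluating each term at x = 8:
  Term 0 contributes 9 + 0 · 8 = 9
  Term 1 contributes -4 + 1 · 8 = 4
  Term 2 contributes 3 + 2 · 8 = 19
  Term 3 contributes 4 + 3 · 8 = 28
  Term 4 contributes 7 + 4 · 8 = 39
p(8) = ⊕ of these = min[9, 4, 19, 28, 39] = 4.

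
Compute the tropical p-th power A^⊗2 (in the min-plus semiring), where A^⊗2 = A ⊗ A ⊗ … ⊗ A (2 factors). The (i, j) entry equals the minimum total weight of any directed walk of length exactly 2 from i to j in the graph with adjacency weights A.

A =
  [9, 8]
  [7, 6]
A^⊗2 =
  [15, 14]
  [13, 12]

Each entry (A^⊗2)_ij equals the minimum over all length-2 walks i = v_0 → v_1 → … → v_2 = j of Σ_t A[v_t][v_{t+1}]. For example, for (i, j) = (0, 1) we minimise over 2 possible intermediate vertex sequences; the minimum is 14, attained along the walk 0 → 1 → 1.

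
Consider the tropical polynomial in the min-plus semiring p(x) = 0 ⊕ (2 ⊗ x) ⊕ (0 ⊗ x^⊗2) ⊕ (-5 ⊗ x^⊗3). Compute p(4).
p(4) = 0

A tropical monomial a ⊗ x^⊗i evaluates to a + i · x. Evaluating each term at x = 4:
  Term 0 contributes 0 + 0 · 4 = 0
  Term 1 contributes 2 + 1 · 4 = 6
  Term 2 contributes 0 + 2 · 4 = 8
  Term 3 contributes -5 + 3 · 4 = 7
p(4) = ⊕ of these = min[0, 6, 8, 7] = 0.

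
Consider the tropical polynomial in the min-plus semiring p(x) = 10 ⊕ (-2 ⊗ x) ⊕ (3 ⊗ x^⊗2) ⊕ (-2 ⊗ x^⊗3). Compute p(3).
p(3) = 1

A tropical monomial a ⊗ x^⊗i evaluates to a + i · x. Evaluating each term at x = 3:
  Term 0 contributes 10 + 0 · 3 = 10
  Term 1 contributes -2 + 1 · 3 = 1
  Term 2 contributes 3 + 2 · 3 = 9
  Term 3 contributes -2 + 3 · 3 = 7
p(3) = ⊕ of these = min[10, 1, 9, 7] = 1.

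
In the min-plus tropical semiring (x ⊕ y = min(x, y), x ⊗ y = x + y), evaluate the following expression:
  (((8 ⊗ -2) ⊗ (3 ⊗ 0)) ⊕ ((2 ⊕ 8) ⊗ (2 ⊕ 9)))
(((8 ⊗ -2) ⊗ (3 ⊗ 0)) ⊕ ((2 ⊕ 8) ⊗ (2 ⊕ 9))) = 4

Expand innermost to outermost. Recall ⊕ takes the minimum of its arguments and ⊗ takes their sum. Working out the expression (((8 ⊗ -2) ⊗ (3 ⊗ 0)) ⊕ ((2 ⊕ 8) ⊗ (2 ⊕ 9))) gives 4.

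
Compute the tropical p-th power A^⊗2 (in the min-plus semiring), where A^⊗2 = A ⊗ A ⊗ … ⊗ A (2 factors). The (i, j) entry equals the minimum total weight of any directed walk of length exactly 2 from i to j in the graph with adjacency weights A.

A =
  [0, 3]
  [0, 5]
A^⊗2 =
  [0, 3]
  [0, 3]

Each entry (A^⊗2)_ij equals the minimum over all length-2 walks i = v_0 → v_1 → … → v_2 = j of Σ_t A[v_t][v_{t+1}]. For example, for (i, j) = (0, 1) we minimise over 2 possible intermediate vertex sequences; the minimum is 3, attained along the walk 0 → 0 → 1.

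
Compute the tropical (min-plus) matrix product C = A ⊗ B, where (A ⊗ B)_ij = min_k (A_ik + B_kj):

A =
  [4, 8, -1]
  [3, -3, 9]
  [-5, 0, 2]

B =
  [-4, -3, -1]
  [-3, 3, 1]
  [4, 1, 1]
A ⊗ B =
  [0, 0, 0]
  [-6, 0, -2]
  [-9, -8, -6]

Apply the min-plus product entry-by-entry:
  C[0][0] = min over k of (A[0][0] + B[0][0] = 4 + -4 = 0, A[0][1] + B[1][0] = 8 + -3 = 5, A[0][2] + B[2][0] = -1 + 4 = 3) = 0 (attained at k = 0)
  C[0][1] = min over k of (A[0][0] + B[0][1] = 4 + -3 = 1, A[0][1] + B[1][1] = 8 + 3 = 11, A[0][2] + B[2][1] = -1 + 1 = 0) = 0 (attained at k = 2)
  C[0][2] = min over k of (A[0][0] + B[0][2] = 4 + -1 = 3, A[0][1] + B[1][2] = 8 + 1 = 9, A[0][2] + B[2][2] = -1 + 1 = 0) = 0 (attained at k = 2)
  C[1][0] = min over k of (A[1][0] + B[0][0] = 3 + -4 = -1, A[1][1] + B[1][0] = -3 + -3 = -6, A[1][2] + B[2][0] = 9 + 4 = 13) = -6 (attained at k = 1)
  C[1][1] = min over k of (A[1][0] + B[0][1] = 3 + -3 = 0, A[1][1] + B[1][1] = -3 + 3 = 0, A[1][2] + B[2][1] = 9 + 1 = 10) = 0 (attained at k = 0)
  C[1][2] = min over k of (A[1][0] + B[0][2] = 3 + -1 = 2, A[1][1] + B[1][2] = -3 + 1 = -2, A[1][2] + B[2][2] = 9 + 1 = 10) = -2 (attained at k = 1)
  C[2][0] = min over k of (A[2][0] + B[0][0] = -5 + -4 = -9, A[2][1] + B[1][0] = 0 + -3 = -3, A[2][2] + B[2][0] = 2 + 4 = 6) = -9 (attained at k = 0)
  C[2][1] = min over k of (A[2][0] + B[0][1] = -5 + -3 = -8, A[2][1] + B[1][1] = 0 + 3 = 3, A[2][2] + B[2][1] = 2 + 1 = 3) = -8 (attained at k = 0)
  C[2][2] = min over k of (A[2][0] + B[0][2] = -5 + -1 = -6, A[2][1] + B[1][2] = 0 + 1 = 1, A[2][2] + B[2][2] = 2 + 1 = 3) = -6 (attained at k = 0)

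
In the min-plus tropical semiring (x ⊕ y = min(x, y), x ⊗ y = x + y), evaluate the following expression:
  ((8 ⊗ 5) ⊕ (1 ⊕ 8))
((8 ⊗ 5) ⊕ (1 ⊕ 8)) = 1

Expand innermost to outermost. Recall ⊕ takes the minimum of its arguments and ⊗ takes their sum. Working out the expression ((8 ⊗ 5) ⊕ (1 ⊕ 8)) gives 1.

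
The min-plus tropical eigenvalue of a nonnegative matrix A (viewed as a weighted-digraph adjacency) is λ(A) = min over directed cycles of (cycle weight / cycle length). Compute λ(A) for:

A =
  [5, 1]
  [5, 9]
λ(A) = 3

Enumerate directed cycles and compute their means (weight / length). Sample:
  cycle 0 → 0: weight = 5, length = 1, mean = 5/1 ≈ 5.000
  cycle 1 → 1: weight = 9, length = 1, mean = 9/1 ≈ 9.000
  cycle 0 → 1 → 0: weight = 6, length = 2, mean = 6/2 ≈ 3.000
  cycle 1 → 0 → 1: weight = 6, length = 2, mean = 6/2 ≈ 3.000
Minimum mean = 3.000, attained e.g. along the cycle 0 → 1 → 0 with weight 6 and length 2. So λ(A) = 6/2 = 3.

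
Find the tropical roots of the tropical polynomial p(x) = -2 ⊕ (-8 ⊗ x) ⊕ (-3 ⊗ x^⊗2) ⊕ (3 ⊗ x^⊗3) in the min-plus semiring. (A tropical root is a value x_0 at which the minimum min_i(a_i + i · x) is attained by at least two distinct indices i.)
Roots: {-6, -5, 6}

Each tropical root is a break point of the lower envelope of the lines y = a_i + i · x (there are 4 lines, with slopes 0, 1, ..., 3). Only the lines that attain the minimum somewhere contribute to roots; other lines are dominated. Here the surviving (envelope) indices are i = 3, i = 2, i = 1, i = 0.
Intersections between consecutive envelope lines give the roots: for adjacent envelope indices i < j the intersection is x = (a_i − a_j) / (j − i). Reading off the sorted break points: {-6, -5, 6}.
Verification: at each break x_0, at least two indices attain the minimum of min_i(a_i + i · x_0).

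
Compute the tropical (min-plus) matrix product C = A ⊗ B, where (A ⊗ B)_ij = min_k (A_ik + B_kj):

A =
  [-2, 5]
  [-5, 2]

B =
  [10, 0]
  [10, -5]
A ⊗ B =
  [8, -2]
  [5, -5]

Apply the min-plus product entry-by-entry:
  C[0][0] = min over k of (A[0][0] + B[0][0] = -2 + 10 = 8, A[0][1] + B[1][0] = 5 + 10 = 15) = 8 (attained at k = 0)
  C[0][1] = min over k of (A[0][0] + B[0][1] = -2 + 0 = -2, A[0][1] + B[1][1] = 5 + -5 = 0) = -2 (attained at k = 0)
  C[1][0] = min over k of (A[1][0] + B[0][0] = -5 + 10 = 5, A[1][1] + B[1][0] = 2 + 10 = 12) = 5 (attained at k = 0)
  C[1][1] = min over k of (A[1][0] + B[0][1] = -5 + 0 = -5, A[1][1] + B[1][1] = 2 + -5 = -3) = -5 (attained at k = 0)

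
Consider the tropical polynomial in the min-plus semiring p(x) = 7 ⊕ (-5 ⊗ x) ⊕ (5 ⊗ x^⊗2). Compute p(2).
p(2) = -3

A tropical monomial a ⊗ x^⊗i evaluates to a + i · x. Evaluating each term at x = 2:
  Term 0 contributes 7 + 0 · 2 = 7
  Term 1 contributes -5 + 1 · 2 = -3
  Term 2 contributes 5 + 2 · 2 = 9
p(2) = ⊕ of these = min[7, -3, 9] = -3.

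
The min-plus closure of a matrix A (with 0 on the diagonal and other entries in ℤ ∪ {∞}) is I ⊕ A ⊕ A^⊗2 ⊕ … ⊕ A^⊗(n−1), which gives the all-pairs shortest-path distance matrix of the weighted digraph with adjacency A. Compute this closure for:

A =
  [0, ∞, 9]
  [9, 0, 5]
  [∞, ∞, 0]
Closure =
  [0, ∞, 9]
  [9, 0, 5]
  [∞, ∞, 0]

This is the Floyd-Warshall all-pairs shortest-path computation. For each intermediate vertex k = 0, 1, …, 2, update dist[i][j] ← min(dist[i][j], dist[i][k] + dist[k][j]). The final matrix gives, for each (i, j), the minimum total weight of any directed path from i to j (possibly empty when i = j).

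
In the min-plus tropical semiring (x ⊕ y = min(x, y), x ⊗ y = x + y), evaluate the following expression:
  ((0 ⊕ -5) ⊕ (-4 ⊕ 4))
((0 ⊕ -5) ⊕ (-4 ⊕ 4)) = -5

Expand innermost to outermost. Recall ⊕ takes the minimum of its arguments and ⊗ takes their sum. Working out the expression ((0 ⊕ -5) ⊕ (-4 ⊕ 4)) gives -5.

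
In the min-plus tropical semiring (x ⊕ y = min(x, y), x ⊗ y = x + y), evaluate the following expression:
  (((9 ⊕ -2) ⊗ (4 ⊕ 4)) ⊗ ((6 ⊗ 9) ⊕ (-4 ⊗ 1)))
(((9 ⊕ -2) ⊗ (4 ⊕ 4)) ⊗ ((6 ⊗ 9) ⊕ (-4 ⊗ 1))) = -1

Expand innermost to outermost. Recall ⊕ takes the minimum of its arguments and ⊗ takes their sum. Working out the expression (((9 ⊕ -2) ⊗ (4 ⊕ 4)) ⊗ ((6 ⊗ 9) ⊕ (-4 ⊗ 1))) gives -1.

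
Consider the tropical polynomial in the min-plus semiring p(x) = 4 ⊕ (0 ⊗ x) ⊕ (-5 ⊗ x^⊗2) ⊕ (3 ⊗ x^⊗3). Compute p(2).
p(2) = -1

A tropical monomial a ⊗ x^⊗i evaluates to a + i · x. Evaluating each term at x = 2:
  Term 0 contributes 4 + 0 · 2 = 4
  Term 1 contributes 0 + 1 · 2 = 2
  Term 2 contributes -5 + 2 · 2 = -1
  Term 3 contributes 3 + 3 · 2 = 9
p(2) = ⊕ of these = min[4, 2, -1, 9] = -1.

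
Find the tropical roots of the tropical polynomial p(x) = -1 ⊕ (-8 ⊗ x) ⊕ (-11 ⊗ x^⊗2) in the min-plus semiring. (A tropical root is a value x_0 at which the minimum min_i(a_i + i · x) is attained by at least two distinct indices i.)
Roots: {3, 7}

Each tropical root is a break point of the lower envelope of the lines y = a_i + i · x (there are 3 lines, with slopes 0, 1, ..., 2). Only the lines that attain the minimum somewhere contribute to roots; other lines are dominated. Here the surviving (envelope) indices are i = 2, i = 1, i = 0.
Intersections between consecutive envelope lines give the roots: for adjacent envelope indices i < j the intersection is x = (a_i − a_j) / (j − i). Reading off the sorted break points: {3, 7}.
Verification: at each break x_0, at least two indices attain the minimum of min_i(a_i + i · x_0).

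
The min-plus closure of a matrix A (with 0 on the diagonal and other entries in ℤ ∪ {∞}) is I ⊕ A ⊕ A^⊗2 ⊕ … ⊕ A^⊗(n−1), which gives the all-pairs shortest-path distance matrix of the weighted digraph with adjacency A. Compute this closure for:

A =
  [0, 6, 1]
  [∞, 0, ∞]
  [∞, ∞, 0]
Closure =
  [0, 6, 1]
  [∞, 0, ∞]
  [∞, ∞, 0]

This is the Floyd-Warshall all-pairs shortest-path computation. For each intermediate vertex k = 0, 1, …, 2, update dist[i][j] ← min(dist[i][j], dist[i][k] + dist[k][j]). The final matrix gives, for each (i, j), the minimum total weight of any directed path from i to j (possibly empty when i = j).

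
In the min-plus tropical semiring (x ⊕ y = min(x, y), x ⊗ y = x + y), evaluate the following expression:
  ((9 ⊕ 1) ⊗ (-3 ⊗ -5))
((9 ⊕ 1) ⊗ (-3 ⊗ -5)) = -7

Expand innermost to outermost. Recall ⊕ takes the minimum of its arguments and ⊗ takes their sum. Working out the expression ((9 ⊕ 1) ⊗ (-3 ⊗ -5)) gives -7.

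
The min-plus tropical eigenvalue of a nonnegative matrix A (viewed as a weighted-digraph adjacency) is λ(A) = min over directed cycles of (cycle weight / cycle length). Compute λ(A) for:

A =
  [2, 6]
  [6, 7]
λ(A) = 2

Enumerate directed cycles and compute their means (weight / length). Sample:
  cycle 0 → 0: weight = 2, length = 1, mean = 2/1 ≈ 2.000
  cycle 1 → 1: weight = 7, length = 1, mean = 7/1 ≈ 7.000
  cycle 0 → 1 → 0: weight = 12, length = 2, mean = 12/2 ≈ 6.000
  cycle 1 → 0 → 1: weight = 12, length = 2, mean = 12/2 ≈ 6.000
Minimum mean = 2.000, attained e.g. along the cycle 0 → 0 with weight 2 and length 1. So λ(A) = 2/1 = 2.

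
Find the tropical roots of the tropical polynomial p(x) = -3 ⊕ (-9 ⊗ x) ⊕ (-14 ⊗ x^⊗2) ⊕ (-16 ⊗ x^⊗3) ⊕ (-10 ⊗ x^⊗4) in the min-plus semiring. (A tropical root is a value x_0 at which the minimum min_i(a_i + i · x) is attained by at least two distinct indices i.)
Roots: {-6, 2, 5, 6}

Each tropical root is a break point of the lower envelope of the lines y = a_i + i · x (there are 5 lines, with slopes 0, 1, ..., 4). Only the lines that attain the minimum somewhere contribute to roots; other lines are dominated. Here the surviving (envelope) indices are i = 4, i = 3, i = 2, i = 1, i = 0.
Intersections between consecutive envelope lines give the roots: for adjacent envelope indices i < j the intersection is x = (a_i − a_j) / (j − i). Reading off the sorted break points: {-6, 2, 5, 6}.
Verification: at each break x_0, at least two indices attain the minimum of min_i(a_i + i · x_0).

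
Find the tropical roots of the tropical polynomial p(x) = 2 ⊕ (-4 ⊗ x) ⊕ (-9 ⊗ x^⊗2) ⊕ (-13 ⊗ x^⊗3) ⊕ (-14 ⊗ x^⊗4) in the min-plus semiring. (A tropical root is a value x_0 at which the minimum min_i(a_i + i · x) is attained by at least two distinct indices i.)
Roots: {1, 4, 5, 6}

Each tropical root is a break point of the lower envelope of the lines y = a_i + i · x (there are 5 lines, with slopes 0, 1, ..., 4). Only the lines that attain the minimum somewhere contribute to roots; other lines are dominated. Here the surviving (envelope) indices are i = 4, i = 3, i = 2, i = 1, i = 0.
Intersections between consecutive envelope lines give the roots: for adjacent envelope indices i < j the intersection is x = (a_i − a_j) / (j − i). Reading off the sorted break points: {1, 4, 5, 6}.
Verification: at each break x_0, at least two indices attain the minimum of min_i(a_i + i · x_0).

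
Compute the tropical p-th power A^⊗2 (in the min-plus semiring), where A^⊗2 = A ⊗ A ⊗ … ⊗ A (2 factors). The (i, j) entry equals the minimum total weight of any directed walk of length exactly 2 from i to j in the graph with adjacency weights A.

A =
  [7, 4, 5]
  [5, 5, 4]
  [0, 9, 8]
A^⊗2 =
  [5, 9, 8]
  [4, 9, 9]
  [7, 4, 5]

Each entry (A^⊗2)_ij equals the minimum over all length-2 walks i = v_0 → v_1 → … → v_2 = j of Σ_t A[v_t][v_{t+1}]. For example, for (i, j) = (0, 2) we minimise over 3 possible intermediate vertex sequences; the minimum is 8, attained along the walk 0 → 1 → 2.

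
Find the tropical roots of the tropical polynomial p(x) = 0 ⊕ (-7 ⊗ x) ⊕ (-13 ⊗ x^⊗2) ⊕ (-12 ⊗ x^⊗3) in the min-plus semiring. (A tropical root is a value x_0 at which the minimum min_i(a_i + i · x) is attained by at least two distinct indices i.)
Roots: {-1, 6, 7}

Each tropical root is a break point of the lower envelope of the lines y = a_i + i · x (there are 4 lines, with slopes 0, 1, ..., 3). Only the lines that attain the minimum somewhere contribute to roots; other lines are dominated. Here the surviving (envelope) indices are i = 3, i = 2, i = 1, i = 0.
Intersections between consecutive envelope lines give the roots: for adjacent envelope indices i < j the intersection is x = (a_i − a_j) / (j − i). Reading off the sorted break points: {-1, 6, 7}.
Verification: at each break x_0, at least two indices attain the minimum of min_i(a_i + i · x_0).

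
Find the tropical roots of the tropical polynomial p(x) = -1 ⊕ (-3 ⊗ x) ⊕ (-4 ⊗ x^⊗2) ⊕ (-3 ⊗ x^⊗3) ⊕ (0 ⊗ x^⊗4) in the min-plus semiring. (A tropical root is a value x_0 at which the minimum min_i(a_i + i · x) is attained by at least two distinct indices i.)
Roots: {-3, -1, 1, 2}

Each tropical root is a break point of the lower envelope of the lines y = a_i + i · x (there are 5 lines, with slopes 0, 1, ..., 4). Only the lines that attain the minimum somewhere contribute to roots; other lines are dominated. Here the surviving (envelope) indices are i = 4, i = 3, i = 2, i = 1, i = 0.
Intersections between consecutive envelope lines give the roots: for adjacent envelope indices i < j the intersection is x = (a_i − a_j) / (j − i). Reading off the sorted break points: {-3, -1, 1, 2}.
Verification: at each break x_0, at least two indices attain the minimum of min_i(a_i + i · x_0).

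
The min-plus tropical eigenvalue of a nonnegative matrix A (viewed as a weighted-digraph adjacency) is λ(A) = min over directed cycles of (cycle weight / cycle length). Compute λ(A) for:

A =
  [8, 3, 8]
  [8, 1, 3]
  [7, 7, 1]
λ(A) = 1

Enumerate directed cycles and compute their means (weight / length). Sample:
  cycle 0 → 0: weight = 8, length = 1, mean = 8/1 ≈ 8.000
  cycle 1 → 1: weight = 1, length = 1, mean = 1/1 ≈ 1.000
  cycle 2 → 2: weight = 1, length = 1, mean = 1/1 ≈ 1.000
  cycle 0 → 1 → 0: weight = 11, length = 2, mean = 11/2 ≈ 5.500
  cycle 0 → 2 → 0: weight = 15, length = 2, mean = 15/2 ≈ 7.500
  cycle 1 → 0 → 1: weight = 11, length = 2, mean = 11/2 ≈ 5.500
Minimum mean = 1.000, attained e.g. along the cycle 1 → 1 with weight 1 and length 1. So λ(A) = 1/1 = 1.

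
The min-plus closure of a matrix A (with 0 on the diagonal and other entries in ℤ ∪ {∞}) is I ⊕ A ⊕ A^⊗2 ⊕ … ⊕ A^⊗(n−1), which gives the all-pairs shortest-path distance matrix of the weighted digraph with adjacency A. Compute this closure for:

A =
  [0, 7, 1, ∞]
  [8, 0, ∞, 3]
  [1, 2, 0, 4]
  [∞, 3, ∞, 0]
Closure =
  [0, 3, 1, 5]
  [8, 0, 9, 3]
  [1, 2, 0, 4]
  [11, 3, 12, 0]

This is the Floyd-Warshall all-pairs shortest-path computation. For each intermediate vertex k = 0, 1, …, 3, update dist[i][j] ← min(dist[i][j], dist[i][k] + dist[k][j]). The final matrix gives, for each (i, j), the minimum total weight of any directed path from i to j (possibly empty when i = j).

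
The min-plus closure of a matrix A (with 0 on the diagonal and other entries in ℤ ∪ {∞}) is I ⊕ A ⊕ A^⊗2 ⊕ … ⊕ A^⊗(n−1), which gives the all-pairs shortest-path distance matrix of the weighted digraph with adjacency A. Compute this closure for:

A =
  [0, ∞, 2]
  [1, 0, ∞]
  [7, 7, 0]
Closure =
  [0, 9, 2]
  [1, 0, 3]
  [7, 7, 0]

This is the Floyd-Warshall all-pairs shortest-path computation. For each intermediate vertex k = 0, 1, …, 2, update dist[i][j] ← min(dist[i][j], dist[i][k] + dist[k][j]). The final matrix gives, for each (i, j), the minimum total weight of any directed path from i to j (possibly empty when i = j).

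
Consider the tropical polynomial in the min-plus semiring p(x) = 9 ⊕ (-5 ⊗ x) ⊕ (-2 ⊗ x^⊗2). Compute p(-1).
p(-1) = -6

A tropical monomial a ⊗ x^⊗i evaluates to a + i · x. Evaluating each term at x = -1:
  Term 0 contributes 9 + 0 · -1 = 9
  Term 1 contributes -5 + 1 · -1 = -6
  Term 2 contributes -2 + 2 · -1 = -4
p(-1) = ⊕ of these = min[9, -6, -4] = -6.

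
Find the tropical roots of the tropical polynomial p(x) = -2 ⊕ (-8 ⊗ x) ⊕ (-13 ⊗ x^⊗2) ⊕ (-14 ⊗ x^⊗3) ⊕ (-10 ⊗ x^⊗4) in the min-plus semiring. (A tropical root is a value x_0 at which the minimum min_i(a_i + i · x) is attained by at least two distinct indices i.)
Roots: {-4, 1, 5, 6}

Each tropical root is a break point of the lower envelope of the lines y = a_i + i · x (there are 5 lines, with slopes 0, 1, ..., 4). Only the lines that attain the minimum somewhere contribute to roots; other lines are dominated. Here the surviving (envelope) indices are i = 4, i = 3, i = 2, i = 1, i = 0.
Intersections between consecutive envelope lines give the roots: for adjacent envelope indices i < j the intersection is x = (a_i − a_j) / (j − i). Reading off the sorted break points: {-4, 1, 5, 6}.
Verification: at each break x_0, at least two indices attain the minimum of min_i(a_i + i · x_0).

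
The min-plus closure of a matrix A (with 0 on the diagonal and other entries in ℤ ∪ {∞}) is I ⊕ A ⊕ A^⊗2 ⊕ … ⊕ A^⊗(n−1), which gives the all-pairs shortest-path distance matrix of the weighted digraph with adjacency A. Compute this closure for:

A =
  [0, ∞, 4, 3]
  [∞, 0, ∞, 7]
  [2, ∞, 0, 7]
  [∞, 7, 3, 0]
Closure =
  [0, 10, 4, 3]
  [12, 0, 10, 7]
  [2, 12, 0, 5]
  [5, 7, 3, 0]

This is the Floyd-Warshall all-pairs shortest-path computation. For each intermediate vertex k = 0, 1, …, 3, update dist[i][j] ← min(dist[i][j], dist[i][k] + dist[k][j]). The final matrix gives, for each (i, j), the minimum total weight of any directed path from i to j (possibly empty when i = j).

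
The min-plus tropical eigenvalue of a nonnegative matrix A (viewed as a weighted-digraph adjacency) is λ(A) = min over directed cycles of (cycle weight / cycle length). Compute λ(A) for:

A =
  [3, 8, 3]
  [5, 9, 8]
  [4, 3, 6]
λ(A) = 3

Enumerate directed cycles and compute their means (weight / length). Sample:
  cycle 0 → 0: weight = 3, length = 1, mean = 3/1 ≈ 3.000
  cycle 1 → 1: weight = 9, length = 1, mean = 9/1 ≈ 9.000
  cycle 2 → 2: weight = 6, length = 1, mean = 6/1 ≈ 6.000
  cycle 0 → 1 → 0: weight = 13, length = 2, mean = 13/2 ≈ 6.500
  cycle 0 → 2 → 0: weight = 7, length = 2, mean = 7/2 ≈ 3.500
  cycle 1 → 0 → 1: weight = 13, length = 2, mean = 13/2 ≈ 6.500
Minimum mean = 3.000, attained e.g. along the cycle 0 → 0 with weight 3 and length 1. So λ(A) = 3/1 = 3.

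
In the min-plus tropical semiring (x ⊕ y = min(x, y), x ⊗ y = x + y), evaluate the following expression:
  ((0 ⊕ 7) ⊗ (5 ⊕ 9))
((0 ⊕ 7) ⊗ (5 ⊕ 9)) = 5

Expand innermost to outermost. Recall ⊕ takes the minimum of its arguments and ⊗ takes their sum. Working out the expression ((0 ⊕ 7) ⊗ (5 ⊕ 9)) gives 5.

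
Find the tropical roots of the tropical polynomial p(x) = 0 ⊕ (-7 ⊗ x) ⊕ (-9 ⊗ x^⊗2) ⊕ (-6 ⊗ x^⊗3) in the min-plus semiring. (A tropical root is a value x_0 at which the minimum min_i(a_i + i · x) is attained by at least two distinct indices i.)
Roots: {-3, 2, 7}

Each tropical root is a break point of the lower envelope of the lines y = a_i + i · x (there are 4 lines, with slopes 0, 1, ..., 3). Only the lines that attain the minimum somewhere contribute to roots; other lines are dominated. Here the surviving (envelope) indices are i = 3, i = 2, i = 1, i = 0.
Intersections between consecutive envelope lines give the roots: for adjacent envelope indices i < j the intersection is x = (a_i − a_j) / (j − i). Reading off the sorted break points: {-3, 2, 7}.
Verification: at each break x_0, at least two indices attain the minimum of min_i(a_i + i · x_0).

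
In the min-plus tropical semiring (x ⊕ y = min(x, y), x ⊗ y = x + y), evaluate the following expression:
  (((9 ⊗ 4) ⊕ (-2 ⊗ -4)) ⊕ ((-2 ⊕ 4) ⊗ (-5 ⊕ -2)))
(((9 ⊗ 4) ⊕ (-2 ⊗ -4)) ⊕ ((-2 ⊕ 4) ⊗ (-5 ⊕ -2))) = -7

Expand innermost to outermost. Recall ⊕ takes the minimum of its arguments and ⊗ takes their sum. Working out the expression (((9 ⊗ 4) ⊕ (-2 ⊗ -4)) ⊕ ((-2 ⊕ 4) ⊗ (-5 ⊕ -2))) gives -7.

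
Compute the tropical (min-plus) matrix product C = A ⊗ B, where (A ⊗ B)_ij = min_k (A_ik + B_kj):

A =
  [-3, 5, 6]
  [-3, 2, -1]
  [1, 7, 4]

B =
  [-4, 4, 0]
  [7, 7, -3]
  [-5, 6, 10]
A ⊗ B =
  [-7, 1, -3]
  [-7, 1, -3]
  [-3, 5, 1]

Apply the min-plus product entry-by-entry:
  C[0][0] = min over k of (A[0][0] + B[0][0] = -3 + -4 = -7, A[0][1] + B[1][0] = 5 + 7 = 12, A[0][2] + B[2][0] = 6 + -5 = 1) = -7 (attained at k = 0)
  C[0][1] = min over k of (A[0][0] + B[0][1] = -3 + 4 = 1, A[0][1] + B[1][1] = 5 + 7 = 12, A[0][2] + B[2][1] = 6 + 6 = 12) = 1 (attained at k = 0)
  C[0][2] = min over k of (A[0][0] + B[0][2] = -3 + 0 = -3, A[0][1] + B[1][2] = 5 + -3 = 2, A[0][2] + B[2][2] = 6 + 10 = 16) = -3 (attained at k = 0)
  C[1][0] = min over k of (A[1][0] + B[0][0] = -3 + -4 = -7, A[1][1] + B[1][0] = 2 + 7 = 9, A[1][2] + B[2][0] = -1 + -5 = -6) = -7 (attained at k = 0)
  C[1][1] = min over k of (A[1][0] + B[0][1] = -3 + 4 = 1, A[1][1] + B[1][1] = 2 + 7 = 9, A[1][2] + B[2][1] = -1 + 6 = 5) = 1 (attained at k = 0)
  C[1][2] = min over k of (A[1][0] + B[0][2] = -3 + 0 = -3, A[1][1] + B[1][2] = 2 + -3 = -1, A[1][2] + B[2][2] = -1 + 10 = 9) = -3 (attained at k = 0)
  C[2][0] = min over k of (A[2][0] + B[0][0] = 1 + -4 = -3, A[2][1] + B[1][0] = 7 + 7 = 14, A[2][2] + B[2][0] = 4 + -5 = -1) = -3 (attained at k = 0)
  C[2][1] = min over k of (A[2][0] + B[0][1] = 1 + 4 = 5, A[2][1] + B[1][1] = 7 + 7 = 14, A[2][2] + B[2][1] = 4 + 6 = 10) = 5 (attained at k = 0)
  C[2][2] = min over k of (A[2][0] + B[0][2] = 1 + 0 = 1, A[2][1] + B[1][2] = 7 + -3 = 4, A[2][2] + B[2][2] = 4 + 10 = 14) = 1 (attained at k = 0)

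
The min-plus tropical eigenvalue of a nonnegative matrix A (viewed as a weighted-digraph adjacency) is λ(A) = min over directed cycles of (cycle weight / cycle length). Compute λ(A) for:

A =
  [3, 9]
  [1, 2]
λ(A) = 2

Enumerate directed cycles and compute their means (weight / length). Sample:
  cycle 0 → 0: weight = 3, length = 1, mean = 3/1 ≈ 3.000
  cycle 1 → 1: weight = 2, length = 1, mean = 2/1 ≈ 2.000
  cycle 0 → 1 → 0: weight = 10, length = 2, mean = 10/2 ≈ 5.000
  cycle 1 → 0 → 1: weight = 10, length = 2, mean = 10/2 ≈ 5.000
Minimum mean = 2.000, attained e.g. along the cycle 1 → 1 with weight 2 and length 1. So λ(A) = 2/1 = 2.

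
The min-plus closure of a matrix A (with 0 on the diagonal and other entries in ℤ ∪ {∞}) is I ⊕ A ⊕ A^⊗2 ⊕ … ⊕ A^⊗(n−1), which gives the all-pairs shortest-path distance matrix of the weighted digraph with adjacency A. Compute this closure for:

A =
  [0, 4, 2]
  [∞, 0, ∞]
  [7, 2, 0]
Closure =
  [0, 4, 2]
  [∞, 0, ∞]
  [7, 2, 0]

This is the Floyd-Warshall all-pairs shortest-path computation. For each intermediate vertex k = 0, 1, …, 2, update dist[i][j] ← min(dist[i][j], dist[i][k] + dist[k][j]). The final matrix gives, for each (i, j), the minimum total weight of any directed path from i to j (possibly empty when i = j).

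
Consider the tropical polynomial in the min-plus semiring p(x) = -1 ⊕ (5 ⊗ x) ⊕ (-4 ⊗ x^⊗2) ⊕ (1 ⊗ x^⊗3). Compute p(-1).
p(-1) = -6

A tropical monomial a ⊗ x^⊗i evaluates to a + i · x. Evaluating each term at x = -1:
  Term 0 contributes -1 + 0 · -1 = -1
  Term 1 contributes 5 + 1 · -1 = 4
  Term 2 contributes -4 + 2 · -1 = -6
  Term 3 contributes 1 + 3 · -1 = -2
p(-1) = ⊕ of these = min[-1, 4, -6, -2] = -6.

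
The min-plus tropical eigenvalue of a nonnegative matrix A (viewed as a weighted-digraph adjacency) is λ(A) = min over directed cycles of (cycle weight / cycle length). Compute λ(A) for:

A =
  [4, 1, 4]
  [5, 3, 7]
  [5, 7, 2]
λ(A) = 2

Enumerate directed cycles and compute their means (weight / length). Sample:
  cycle 0 → 0: weight = 4, length = 1, mean = 4/1 ≈ 4.000
  cycle 1 → 1: weight = 3, length = 1, mean = 3/1 ≈ 3.000
  cycle 2 → 2: weight = 2, length = 1, mean = 2/1 ≈ 2.000
  cycle 0 → 1 → 0: weight = 6, length = 2, mean = 6/2 ≈ 3.000
  cycle 0 → 2 → 0: weight = 9, length = 2, mean = 9/2 ≈ 4.500
  cycle 1 → 0 → 1: weight = 6, length = 2, mean = 6/2 ≈ 3.000
Minimum mean = 2.000, attained e.g. along the cycle 2 → 2 with weight 2 and length 1. So λ(A) = 2/1 = 2.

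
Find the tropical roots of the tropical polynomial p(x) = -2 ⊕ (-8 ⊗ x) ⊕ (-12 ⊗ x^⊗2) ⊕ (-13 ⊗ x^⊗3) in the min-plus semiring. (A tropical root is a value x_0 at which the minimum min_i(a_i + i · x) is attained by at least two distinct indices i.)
Roots: {1, 4, 6}

Each tropical root is a break point of the lower envelope of the lines y = a_i + i · x (there are 4 lines, with slopes 0, 1, ..., 3). Only the lines that attain the minimum somewhere contribute to roots; other lines are dominated. Here the surviving (envelope) indices are i = 3, i = 2, i = 1, i = 0.
Intersections between consecutive envelope lines give the roots: for adjacent envelope indices i < j the intersection is x = (a_i − a_j) / (j − i). Reading off the sorted break points: {1, 4, 6}.
Verification: at each break x_0, at least two indices attain the minimum of min_i(a_i + i · x_0).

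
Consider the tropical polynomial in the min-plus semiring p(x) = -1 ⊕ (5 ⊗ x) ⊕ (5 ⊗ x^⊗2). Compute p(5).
p(5) = -1

A tropical monomial a ⊗ x^⊗i evaluates to a + i · x. Evaluating each term at x = 5:
  Term 0 contributes -1 + 0 · 5 = -1
  Term 1 contributes 5 + 1 · 5 = 10
  Term 2 contributes 5 + 2 · 5 = 15
p(5) = ⊕ of these = min[-1, 10, 15] = -1.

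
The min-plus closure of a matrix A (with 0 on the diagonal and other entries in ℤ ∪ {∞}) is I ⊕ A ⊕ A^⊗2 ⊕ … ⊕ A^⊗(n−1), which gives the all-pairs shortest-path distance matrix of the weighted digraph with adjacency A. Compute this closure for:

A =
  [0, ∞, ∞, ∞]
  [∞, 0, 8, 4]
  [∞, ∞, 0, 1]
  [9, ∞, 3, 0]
Closure =
  [0, ∞, ∞, ∞]
  [13, 0, 7, 4]
  [10, ∞, 0, 1]
  [9, ∞, 3, 0]

This is the Floyd-Warshall all-pairs shortest-path computation. For each intermediate vertex k = 0, 1, …, 3, update dist[i][j] ← min(dist[i][j], dist[i][k] + dist[k][j]). The final matrix gives, for each (i, j), the minimum total weight of any directed path from i to j (possibly empty when i = j).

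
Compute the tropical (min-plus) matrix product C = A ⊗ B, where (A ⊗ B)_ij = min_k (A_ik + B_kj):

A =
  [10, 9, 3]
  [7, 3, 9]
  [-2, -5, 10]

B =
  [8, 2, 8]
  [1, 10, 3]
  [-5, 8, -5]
A ⊗ B =
  [-2, 11, -2]
  [4, 9, 4]
  [-4, 0, -2]

Apply the min-plus product entry-by-entry:
  C[0][0] = min over k of (A[0][0] + B[0][0] = 10 + 8 = 18, A[0][1] + B[1][0] = 9 + 1 = 10, A[0][2] + B[2][0] = 3 + -5 = -2) = -2 (attained at k = 2)
  C[0][1] = min over k of (A[0][0] + B[0][1] = 10 + 2 = 12, A[0][1] + B[1][1] = 9 + 10 = 19, A[0][2] + B[2][1] = 3 + 8 = 11) = 11 (attained at k = 2)
  C[0][2] = min over k of (A[0][0] + B[0][2] = 10 + 8 = 18, A[0][1] + B[1][2] = 9 + 3 = 12, A[0][2] + B[2][2] = 3 + -5 = -2) = -2 (attained at k = 2)
  C[1][0] = min over k of (A[1][0] + B[0][0] = 7 + 8 = 15, A[1][1] + B[1][0] = 3 + 1 = 4, A[1][2] + B[2][0] = 9 + -5 = 4) = 4 (attained at k = 1)
  C[1][1] = min over k of (A[1][0] + B[0][1] = 7 + 2 = 9, A[1][1] + B[1][1] = 3 + 10 = 13, A[1][2] + B[2][1] = 9 + 8 = 17) = 9 (attained at k = 0)
  C[1][2] = min over k of (A[1][0] + B[0][2] = 7 + 8 = 15, A[1][1] + B[1][2] = 3 + 3 = 6, A[1][2] + B[2][2] = 9 + -5 = 4) = 4 (attained at k = 2)
  C[2][0] = min over k of (A[2][0] + B[0][0] = -2 + 8 = 6, A[2][1] + B[1][0] = -5 + 1 = -4, A[2][2] + B[2][0] = 10 + -5 = 5) = -4 (attained at k = 1)
  C[2][1] = min over k of (A[2][0] + B[0][1] = -2 + 2 = 0, A[2][1] + B[1][1] = -5 + 10 = 5, A[2][2] + B[2][1] = 10 + 8 = 18) = 0 (attained at k = 0)
  C[2][2] = min over k of (A[2][0] + B[0][2] = -2 + 8 = 6, A[2][1] + B[1][2] = -5 + 3 = -2, A[2][2] + B[2][2] = 10 + -5 = 5) = -2 (attained at k = 1)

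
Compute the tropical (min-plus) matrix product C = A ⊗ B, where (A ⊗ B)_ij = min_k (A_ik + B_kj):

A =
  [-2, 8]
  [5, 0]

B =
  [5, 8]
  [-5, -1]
A ⊗ B =
  [3, 6]
  [-5, -1]

Apply the min-plus product entry-by-entry:
  C[0][0] = min over k of (A[0][0] + B[0][0] = -2 + 5 = 3, A[0][1] + B[1][0] = 8 + -5 = 3) = 3 (attained at k = 0)
  C[0][1] = min over k of (A[0][0] + B[0][1] = -2 + 8 = 6, A[0][1] + B[1][1] = 8 + -1 = 7) = 6 (attained at k = 0)
  C[1][0] = min over k of (A[1][0] + B[0][0] = 5 + 5 = 10, A[1][1] + B[1][0] = 0 + -5 = -5) = -5 (attained at k = 1)
  C[1][1] = min over k of (A[1][0] + B[0][1] = 5 + 8 = 13, A[1][1] + B[1][1] = 0 + -1 = -1) = -1 (attained at k = 1)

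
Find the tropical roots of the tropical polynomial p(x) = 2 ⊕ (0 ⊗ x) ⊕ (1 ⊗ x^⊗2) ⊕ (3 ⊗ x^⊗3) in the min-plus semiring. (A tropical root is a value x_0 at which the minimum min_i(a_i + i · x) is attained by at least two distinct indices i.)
Roots: {-2, -1, 2}

Each tropical root is a break point of the lower envelope of the lines y = a_i + i · x (there are 4 lines, with slopes 0, 1, ..., 3). Only the lines that attain the minimum somewhere contribute to roots; other lines are dominated. Here the surviving (envelope) indices are i = 3, i = 2, i = 1, i = 0.
Intersections between consecutive envelope lines give the roots: for adjacent envelope indices i < j the intersection is x = (a_i − a_j) / (j − i). Reading off the sorted break points: {-2, -1, 2}.
Verification: at each break x_0, at least two indices attain the minimum of min_i(a_i + i · x_0).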